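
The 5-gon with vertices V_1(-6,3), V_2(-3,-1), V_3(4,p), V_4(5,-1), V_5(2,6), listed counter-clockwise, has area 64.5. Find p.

The doubled signed area Σ (x_i y_{i+1} − x_{i+1} y_i) is linear in p.
With p=0 it equals 89; the coefficient of p is -8 (from the two edges through V_3).
So -8·p + 89 = 2·64.5 = 129 ⇒ p = -5.

-5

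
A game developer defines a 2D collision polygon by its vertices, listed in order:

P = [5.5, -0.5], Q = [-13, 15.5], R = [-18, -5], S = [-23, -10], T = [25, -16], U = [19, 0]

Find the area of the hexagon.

Σ = (78.75) + (344) + (65) + (618) + (304) + (-9.5) = 1400.25
Area = |Σ|/2 = 700.125.

700.125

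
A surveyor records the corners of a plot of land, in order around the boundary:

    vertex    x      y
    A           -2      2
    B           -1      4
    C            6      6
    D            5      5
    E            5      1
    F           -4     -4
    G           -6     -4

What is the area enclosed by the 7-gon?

Apply Gauss's area formula: 2A = Σ (x_i·y_{i+1} − x_{i+1}·y_i), indices taken mod 7.
Σ = (-6) + (-30) + (0) + (-20) + (-16) + (-8) + (-20) = -100
Area = |Σ|/2 = 50.

50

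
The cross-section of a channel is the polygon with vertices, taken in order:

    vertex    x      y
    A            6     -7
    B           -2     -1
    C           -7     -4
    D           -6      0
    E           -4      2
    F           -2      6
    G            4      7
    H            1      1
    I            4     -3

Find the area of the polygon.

66.5

Σ = (-20) + (1) + (-24) + (-12) + (-20) + (-38) + (-3) + (-7) + (-10) = -133
Area = |Σ|/2 = 66.5.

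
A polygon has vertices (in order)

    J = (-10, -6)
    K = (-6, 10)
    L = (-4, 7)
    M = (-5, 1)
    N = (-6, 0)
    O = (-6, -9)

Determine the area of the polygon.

50.5

J→K: (-10)(10) − (-6)(-6) = -136
K→L: (-6)(7) − (-4)(10) = -2
L→M: (-4)(1) − (-5)(7) = 31
M→N: (-5)(0) − (-6)(1) = 6
N→O: (-6)(-9) − (-6)(0) = 54
O→J: (-6)(-6) − (-10)(-9) = -54
Σ = -101
Area = |Σ|/2 = 50.5.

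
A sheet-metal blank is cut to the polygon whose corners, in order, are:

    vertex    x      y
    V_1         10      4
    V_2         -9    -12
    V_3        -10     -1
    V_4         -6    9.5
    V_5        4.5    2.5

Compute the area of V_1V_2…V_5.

Σ = (-84) + (-111) + (-101) + (-57.75) + (-7) = -360.75
Area = |Σ|/2 = 180.375.

180.375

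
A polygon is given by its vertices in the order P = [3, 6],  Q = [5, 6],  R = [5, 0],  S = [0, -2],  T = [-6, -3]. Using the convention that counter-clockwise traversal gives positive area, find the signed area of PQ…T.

-45.5

Σ = (-12) + (-30) + (-10) + (-12) + (-27) = -91
Signed area = Σ/2 = -45.5 (negative ⇒ clockwise traversal).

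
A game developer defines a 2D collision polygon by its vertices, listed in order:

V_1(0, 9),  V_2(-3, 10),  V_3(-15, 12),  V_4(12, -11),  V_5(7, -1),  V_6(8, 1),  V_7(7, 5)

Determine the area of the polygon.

Apply the shoelace (surveyor's) formula: 2A = Σ (x_i·y_{i+1} − x_{i+1}·y_i), indices taken mod 7.
V_1→V_2: (0)(10) − (-3)(9) = 27
V_2→V_3: (-3)(12) − (-15)(10) = 114
V_3→V_4: (-15)(-11) − (12)(12) = 21
V_4→V_5: (12)(-1) − (7)(-11) = 65
V_5→V_6: (7)(1) − (8)(-1) = 15
V_6→V_7: (8)(5) − (7)(1) = 33
V_7→V_1: (7)(9) − (0)(5) = 63
Σ = 338
Area = |Σ|/2 = 169.

169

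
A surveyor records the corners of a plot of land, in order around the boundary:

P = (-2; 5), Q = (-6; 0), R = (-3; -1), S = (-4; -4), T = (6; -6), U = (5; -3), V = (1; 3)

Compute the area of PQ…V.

Apply Gauss's area formula: 2A = Σ (x_i·y_{i+1} − x_{i+1}·y_i), indices taken mod 7.
Σ = (30) + (6) + (8) + (48) + (12) + (18) + (11) = 133
Area = |Σ|/2 = 66.5.

66.5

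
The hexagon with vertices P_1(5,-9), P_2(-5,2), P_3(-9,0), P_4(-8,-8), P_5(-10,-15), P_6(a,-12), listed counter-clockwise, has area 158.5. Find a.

7

The doubled signed area Σ (x_i y_{i+1} − x_{i+1} y_i) is linear in a.
With a=0 it equals 275; the coefficient of a is 6 (from the two edges through P_6).
So 6·a + 275 = 2·158.5 = 317 ⇒ a = 7.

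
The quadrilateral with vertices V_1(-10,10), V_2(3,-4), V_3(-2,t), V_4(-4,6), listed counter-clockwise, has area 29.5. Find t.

7

The doubled signed area Σ (x_i y_{i+1} − x_{i+1} y_i) is linear in t.
With t=0 it equals 10; the coefficient of t is 7 (from the two edges through V_3).
So 7·t + 10 = 2·29.5 = 59 ⇒ t = 7.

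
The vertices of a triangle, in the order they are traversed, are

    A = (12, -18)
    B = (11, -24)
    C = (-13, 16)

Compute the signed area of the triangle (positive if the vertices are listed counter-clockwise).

-92

Apply the surveyor's formula: 2A = Σ (x_i·y_{i+1} − x_{i+1}·y_i), indices taken mod 3.
Σ = (-90) + (-136) + (42) = -184
Signed area = Σ/2 = -92 (negative ⇒ clockwise traversal).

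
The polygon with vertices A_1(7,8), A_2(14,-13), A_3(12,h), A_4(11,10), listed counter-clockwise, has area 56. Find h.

The doubled signed area Σ (x_i y_{i+1} − x_{i+1} y_i) is linear in h.
With h=0 it equals 91; the coefficient of h is 3 (from the two edges through A_3).
So 3·h + 91 = 2·56 = 112 ⇒ h = 7.

7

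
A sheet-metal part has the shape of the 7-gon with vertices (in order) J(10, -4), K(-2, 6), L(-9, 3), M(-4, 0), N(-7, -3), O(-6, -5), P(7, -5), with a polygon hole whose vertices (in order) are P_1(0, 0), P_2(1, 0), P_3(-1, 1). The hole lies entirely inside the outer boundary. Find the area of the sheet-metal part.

Outer boundary:
Σ = (52) + (48) + (12) + (12) + (17) + (65) + (22) = 228
Area = |Σ|/2 = 114.
Hole:
Apply the surveyor's formula: 2A = Σ (x_i·y_{i+1} − x_{i+1}·y_i), indices taken mod 3.
Cross-terms: 0, 1, 0  ⇒  Σ = 1
Area = |Σ|/2 = 0.5.
Net area = 114 − 0.5 = 113.5.

113.5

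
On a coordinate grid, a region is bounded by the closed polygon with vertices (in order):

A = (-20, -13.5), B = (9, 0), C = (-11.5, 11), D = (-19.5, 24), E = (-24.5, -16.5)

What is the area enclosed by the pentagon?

Apply the shoelace formula: 2A = Σ (x_i·y_{i+1} − x_{i+1}·y_i), indices taken mod 5.
Σ = (121.5) + (99) + (-61.5) + (909.75) + (0.75) = 1069.5
Area = |Σ|/2 = 534.75.

534.75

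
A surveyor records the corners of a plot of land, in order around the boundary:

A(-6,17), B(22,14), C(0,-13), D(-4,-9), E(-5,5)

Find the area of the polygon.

458

Apply Gauss's area formula: 2A = Σ (x_i·y_{i+1} − x_{i+1}·y_i), indices taken mod 5.
A→B: (-6)(14) − (22)(17) = -458
B→C: (22)(-13) − (0)(14) = -286
C→D: (0)(-9) − (-4)(-13) = -52
D→E: (-4)(5) − (-5)(-9) = -65
E→A: (-5)(17) − (-6)(5) = -55
Σ = -916
Area = |Σ|/2 = 458.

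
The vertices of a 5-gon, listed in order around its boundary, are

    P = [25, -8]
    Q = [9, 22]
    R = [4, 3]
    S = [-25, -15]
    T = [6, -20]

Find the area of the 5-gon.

809

Apply Gauss's area formula: 2A = Σ (x_i·y_{i+1} − x_{i+1}·y_i), indices taken mod 5.
Cross-terms: 622, -61, 15, 590, 452  ⇒  Σ = 1618
Area = |Σ|/2 = 809.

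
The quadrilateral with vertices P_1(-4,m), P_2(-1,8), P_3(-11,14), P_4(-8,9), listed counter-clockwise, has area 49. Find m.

-1

The doubled signed area Σ (x_i y_{i+1} − x_{i+1} y_i) is linear in m.
With m=0 it equals 91; the coefficient of m is -7 (from the two edges through P_1).
So -7·m + 91 = 2·49 = 98 ⇒ m = -1.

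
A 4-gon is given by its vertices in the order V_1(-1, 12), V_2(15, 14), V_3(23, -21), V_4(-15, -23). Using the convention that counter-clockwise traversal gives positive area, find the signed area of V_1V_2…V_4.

Apply the surveyor's formula: 2A = Σ (x_i·y_{i+1} − x_{i+1}·y_i), indices taken mod 4.
Σ = (-194) + (-637) + (-844) + (-203) = -1878
Signed area = Σ/2 = -939 (negative ⇒ clockwise traversal).

-939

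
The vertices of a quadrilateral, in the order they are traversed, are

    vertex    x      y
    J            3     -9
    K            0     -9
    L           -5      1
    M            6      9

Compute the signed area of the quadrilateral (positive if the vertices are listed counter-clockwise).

-102

Apply the shoelace (surveyor's) formula: 2A = Σ (x_i·y_{i+1} − x_{i+1}·y_i), indices taken mod 4.
Σ = (-27) + (-45) + (-51) + (-81) = -204
Signed area = Σ/2 = -102 (negative ⇒ clockwise traversal).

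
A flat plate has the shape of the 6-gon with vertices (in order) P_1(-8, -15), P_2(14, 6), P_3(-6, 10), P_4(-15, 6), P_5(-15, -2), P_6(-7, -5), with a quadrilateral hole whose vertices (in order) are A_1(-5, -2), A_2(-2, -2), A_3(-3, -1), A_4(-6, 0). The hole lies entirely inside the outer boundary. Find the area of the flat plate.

345

Outer boundary:
Apply the shoelace (surveyor's) formula: 2A = Σ (x_i·y_{i+1} − x_{i+1}·y_i), indices taken mod 6.
Σ = (162) + (176) + (114) + (120) + (61) + (65) = 698
Area = |Σ|/2 = 349.
Hole:
Apply the shoelace (surveyor's) formula: 2A = Σ (x_i·y_{i+1} − x_{i+1}·y_i), indices taken mod 4.
Σ = (6) + (-4) + (-6) + (12) = 8
Area = |Σ|/2 = 4.
Net area = 349 − 4 = 345.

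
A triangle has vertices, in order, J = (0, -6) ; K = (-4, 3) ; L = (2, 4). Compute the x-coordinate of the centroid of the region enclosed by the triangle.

Apply the surveyor's formula. First the cross-terms c_i = x_i·y_{i+1} − x_{i+1}·y_i:
  -24, -22, -12  ⇒  2A = -58, A = -29.
Then Σ (x_i + x_{i+1})·c_i = 116, so x̄ = 116 / (6·(-29)) = -2/3.

-2/3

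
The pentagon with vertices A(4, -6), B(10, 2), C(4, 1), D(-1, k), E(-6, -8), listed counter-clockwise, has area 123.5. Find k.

10

The doubled signed area Σ (x_i y_{i+1} − x_{i+1} y_i) is linear in k.
With k=0 it equals 147; the coefficient of k is 10 (from the two edges through D).
So 10·k + 147 = 2·123.5 = 247 ⇒ k = 10.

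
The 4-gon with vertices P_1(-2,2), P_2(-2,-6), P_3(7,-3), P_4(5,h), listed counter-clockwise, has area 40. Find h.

-1

The doubled signed area Σ (x_i y_{i+1} − x_{i+1} y_i) is linear in h.
With h=0 it equals 89; the coefficient of h is 9 (from the two edges through P_4).
So 9·h + 89 = 2·40 = 80 ⇒ h = -1.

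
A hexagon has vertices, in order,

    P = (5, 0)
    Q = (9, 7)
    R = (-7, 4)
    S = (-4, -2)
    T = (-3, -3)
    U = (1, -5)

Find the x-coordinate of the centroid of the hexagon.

Apply the surveyor's formula. First the cross-terms c_i = x_i·y_{i+1} − x_{i+1}·y_i:
  35, 85, 30, 6, 18, 25  ⇒  2A = 199, A = 99.5.
Then Σ (x_i + x_{i+1})·c_i = 402, so x̄ = 402 / (6·99.5) = 134/199.

134/199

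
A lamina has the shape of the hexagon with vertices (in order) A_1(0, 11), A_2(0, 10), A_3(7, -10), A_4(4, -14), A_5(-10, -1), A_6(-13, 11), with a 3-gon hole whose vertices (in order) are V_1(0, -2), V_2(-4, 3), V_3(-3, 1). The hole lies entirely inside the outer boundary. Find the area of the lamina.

267.5

Outer boundary:
Apply the surveyor's formula: 2A = Σ (x_i·y_{i+1} − x_{i+1}·y_i), indices taken mod 6.
A_1→A_2: (0)(10) − (0)(11) = 0
A_2→A_3: (0)(-10) − (7)(10) = -70
A_3→A_4: (7)(-14) − (4)(-10) = -58
A_4→A_5: (4)(-1) − (-10)(-14) = -144
A_5→A_6: (-10)(11) − (-13)(-1) = -123
A_6→A_1: (-13)(11) − (0)(11) = -143
Σ = -538
Area = |Σ|/2 = 269.
Hole:
V_1→V_2: (0)(3) − (-4)(-2) = -8
V_2→V_3: (-4)(1) − (-3)(3) = 5
V_3→V_1: (-3)(-2) − (0)(1) = 6
Σ = 3
Area = |Σ|/2 = 1.5.
Net area = 269 − 1.5 = 267.5.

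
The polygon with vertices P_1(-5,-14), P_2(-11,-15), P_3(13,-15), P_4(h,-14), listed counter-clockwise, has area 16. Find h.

3

The doubled signed area Σ (x_i y_{i+1} − x_{i+1} y_i) is linear in h.
With h=0 it equals 29; the coefficient of h is 1 (from the two edges through P_4).
So 1·h + 29 = 2·16 = 32 ⇒ h = 3.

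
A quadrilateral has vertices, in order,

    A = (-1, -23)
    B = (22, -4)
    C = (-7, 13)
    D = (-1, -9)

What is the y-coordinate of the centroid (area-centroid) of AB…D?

-644/143

Apply Gauss's area formula. First the cross-terms c_i = x_i·y_{i+1} − x_{i+1}·y_i:
  510, 258, 76, 14  ⇒  2A = 858, A = 429.
Then Σ (y_i + y_{i+1})·c_i = -11592, so ȳ = -11592 / (6·429) = -644/143.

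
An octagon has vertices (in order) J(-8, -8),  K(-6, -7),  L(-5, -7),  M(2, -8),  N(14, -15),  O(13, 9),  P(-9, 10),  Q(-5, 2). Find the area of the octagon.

385.5

Σ = (8) + (7) + (54) + (82) + (321) + (211) + (32) + (56) = 771
Area = |Σ|/2 = 385.5.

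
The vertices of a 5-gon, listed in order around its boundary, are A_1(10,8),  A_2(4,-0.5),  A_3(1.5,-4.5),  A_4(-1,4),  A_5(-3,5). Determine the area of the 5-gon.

A_1→A_2: (10)(-0.5) − (4)(8) = -37
A_2→A_3: (4)(-4.5) − (1.5)(-0.5) = -17.25
A_3→A_4: (1.5)(4) − (-1)(-4.5) = 1.5
A_4→A_5: (-1)(5) − (-3)(4) = 7
A_5→A_1: (-3)(8) − (10)(5) = -74
Σ = -119.75
Area = |Σ|/2 = 59.875.

59.875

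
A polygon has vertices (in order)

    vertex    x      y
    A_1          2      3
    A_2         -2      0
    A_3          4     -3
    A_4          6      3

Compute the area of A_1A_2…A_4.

27

Apply Gauss's area formula: 2A = Σ (x_i·y_{i+1} − x_{i+1}·y_i), indices taken mod 4.
Σ = (6) + (6) + (30) + (12) = 54
Area = |Σ|/2 = 27.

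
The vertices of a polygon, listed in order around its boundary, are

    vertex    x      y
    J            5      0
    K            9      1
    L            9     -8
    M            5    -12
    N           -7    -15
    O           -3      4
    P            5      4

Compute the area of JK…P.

214

Apply the shoelace formula: 2A = Σ (x_i·y_{i+1} − x_{i+1}·y_i), indices taken mod 7.
Σ = (5) + (-81) + (-68) + (-159) + (-73) + (-32) + (-20) = -428
Area = |Σ|/2 = 214.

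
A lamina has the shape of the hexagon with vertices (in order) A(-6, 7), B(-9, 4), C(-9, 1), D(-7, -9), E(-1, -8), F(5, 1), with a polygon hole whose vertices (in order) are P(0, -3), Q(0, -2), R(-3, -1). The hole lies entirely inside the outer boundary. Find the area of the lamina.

Outer boundary:
Cross-terms: 39, 27, 88, 47, 39, 41  ⇒  Σ = 281
Area = |Σ|/2 = 140.5.
Hole:
Σ = (0) + (-6) + (9) = 3
Area = |Σ|/2 = 1.5.
Net area = 140.5 − 1.5 = 139.

139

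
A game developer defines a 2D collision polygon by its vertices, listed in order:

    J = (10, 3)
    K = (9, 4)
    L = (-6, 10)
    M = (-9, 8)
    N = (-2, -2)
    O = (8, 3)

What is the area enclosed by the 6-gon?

103.5

J→K: (10)(4) − (9)(3) = 13
K→L: (9)(10) − (-6)(4) = 114
L→M: (-6)(8) − (-9)(10) = 42
M→N: (-9)(-2) − (-2)(8) = 34
N→O: (-2)(3) − (8)(-2) = 10
O→J: (8)(3) − (10)(3) = -6
Σ = 207
Area = |Σ|/2 = 103.5.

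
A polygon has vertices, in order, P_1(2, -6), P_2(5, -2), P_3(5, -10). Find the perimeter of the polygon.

|P_1P_2| = √((3)² + (4)²) = √25 = 5
|P_2P_3| = √((0)² + (-8)²) = √64 = 8
|P_3P_1| = √((-3)² + (4)²) = √25 = 5
Perimeter = 5 + 8 + 5 = 18.

18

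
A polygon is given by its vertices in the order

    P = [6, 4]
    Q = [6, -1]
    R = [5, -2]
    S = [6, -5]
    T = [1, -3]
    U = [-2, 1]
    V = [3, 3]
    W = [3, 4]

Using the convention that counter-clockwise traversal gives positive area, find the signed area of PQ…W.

-43

Apply the surveyor's formula: 2A = Σ (x_i·y_{i+1} − x_{i+1}·y_i), indices taken mod 8.
Σ = (-30) + (-7) + (-13) + (-13) + (-5) + (-9) + (3) + (-12) = -86
Signed area = Σ/2 = -43 (negative ⇒ clockwise traversal).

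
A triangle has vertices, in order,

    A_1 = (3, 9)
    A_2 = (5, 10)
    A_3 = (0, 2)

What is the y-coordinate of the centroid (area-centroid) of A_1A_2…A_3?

Apply the shoelace formula. First the cross-terms c_i = x_i·y_{i+1} − x_{i+1}·y_i:
  -15, 10, -6  ⇒  2A = -11, A = -5.5.
Then Σ (y_i + y_{i+1})·c_i = -231, so ȳ = -231 / (6·(-5.5)) = 7.

7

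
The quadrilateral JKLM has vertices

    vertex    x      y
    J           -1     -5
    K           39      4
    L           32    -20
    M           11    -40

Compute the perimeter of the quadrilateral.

|JK| = √((40)² + (9)²) = √1681 = 41
|KL| = √((-7)² + (-24)²) = √625 = 25
|LM| = √((-21)² + (-20)²) = √841 = 29
|MJ| = √((-12)² + (35)²) = √1369 = 37
Perimeter = 41 + 25 + 29 + 37 = 132.

132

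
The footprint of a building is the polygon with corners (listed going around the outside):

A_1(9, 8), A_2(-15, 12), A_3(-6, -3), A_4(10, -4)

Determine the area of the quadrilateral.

Σ = (228) + (117) + (54) + (116) = 515
Area = |Σ|/2 = 257.5.

257.5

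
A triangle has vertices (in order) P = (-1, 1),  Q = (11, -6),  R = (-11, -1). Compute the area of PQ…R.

Apply the shoelace (surveyor's) formula: 2A = Σ (x_i·y_{i+1} − x_{i+1}·y_i), indices taken mod 3.
Cross-terms: -5, -77, -12  ⇒  Σ = -94
Area = |Σ|/2 = 47.

47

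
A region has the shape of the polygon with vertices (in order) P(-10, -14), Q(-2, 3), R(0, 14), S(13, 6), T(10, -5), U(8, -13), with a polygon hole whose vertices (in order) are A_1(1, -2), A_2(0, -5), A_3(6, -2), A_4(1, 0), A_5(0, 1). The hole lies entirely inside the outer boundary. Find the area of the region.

349

Outer boundary:
Apply the shoelace formula: 2A = Σ (x_i·y_{i+1} − x_{i+1}·y_i), indices taken mod 6.
P→Q: (-10)(3) − (-2)(-14) = -58
Q→R: (-2)(14) − (0)(3) = -28
R→S: (0)(6) − (13)(14) = -182
S→T: (13)(-5) − (10)(6) = -125
T→U: (10)(-13) − (8)(-5) = -90
U→P: (8)(-14) − (-10)(-13) = -242
Σ = -725
Area = |Σ|/2 = 362.5.
Hole:
Apply the shoelace formula: 2A = Σ (x_i·y_{i+1} − x_{i+1}·y_i), indices taken mod 5.
A_1→A_2: (1)(-5) − (0)(-2) = -5
A_2→A_3: (0)(-2) − (6)(-5) = 30
A_3→A_4: (6)(0) − (1)(-2) = 2
A_4→A_5: (1)(1) − (0)(0) = 1
A_5→A_1: (0)(-2) − (1)(1) = -1
Σ = 27
Area = |Σ|/2 = 13.5.
Net area = 362.5 − 13.5 = 349.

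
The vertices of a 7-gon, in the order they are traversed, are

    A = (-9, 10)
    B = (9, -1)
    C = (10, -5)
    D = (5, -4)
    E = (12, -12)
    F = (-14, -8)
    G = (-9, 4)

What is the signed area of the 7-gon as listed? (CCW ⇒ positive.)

A→B: (-9)(-1) − (9)(10) = -81
B→C: (9)(-5) − (10)(-1) = -35
C→D: (10)(-4) − (5)(-5) = -15
D→E: (5)(-12) − (12)(-4) = -12
E→F: (12)(-8) − (-14)(-12) = -264
F→G: (-14)(4) − (-9)(-8) = -128
G→A: (-9)(10) − (-9)(4) = -54
Σ = -589
Signed area = Σ/2 = -294.5 (negative ⇒ clockwise traversal).

-294.5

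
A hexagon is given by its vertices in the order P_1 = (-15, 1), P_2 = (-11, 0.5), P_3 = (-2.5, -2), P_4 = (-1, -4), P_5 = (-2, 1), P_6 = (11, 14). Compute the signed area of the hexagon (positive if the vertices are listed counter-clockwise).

103.875

Σ = (3.5) + (23.25) + (8) + (-9) + (-39) + (221) = 207.75
Signed area = Σ/2 = 103.875 (positive ⇒ counter-clockwise traversal).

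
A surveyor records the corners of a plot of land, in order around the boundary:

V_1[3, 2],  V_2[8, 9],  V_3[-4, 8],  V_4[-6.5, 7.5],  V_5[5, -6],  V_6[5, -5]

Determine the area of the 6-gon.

Apply the shoelace (surveyor's) formula: 2A = Σ (x_i·y_{i+1} − x_{i+1}·y_i), indices taken mod 6.
V_1→V_2: (3)(9) − (8)(2) = 11
V_2→V_3: (8)(8) − (-4)(9) = 100
V_3→V_4: (-4)(7.5) − (-6.5)(8) = 22
V_4→V_5: (-6.5)(-6) − (5)(7.5) = 1.5
V_5→V_6: (5)(-5) − (5)(-6) = 5
V_6→V_1: (5)(2) − (3)(-5) = 25
Σ = 164.5
Area = |Σ|/2 = 82.25.

82.25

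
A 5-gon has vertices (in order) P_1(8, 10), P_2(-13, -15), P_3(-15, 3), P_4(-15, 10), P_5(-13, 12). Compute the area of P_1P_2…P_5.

317.5

Σ = (10) + (-264) + (-105) + (-50) + (-226) = -635
Area = |Σ|/2 = 317.5.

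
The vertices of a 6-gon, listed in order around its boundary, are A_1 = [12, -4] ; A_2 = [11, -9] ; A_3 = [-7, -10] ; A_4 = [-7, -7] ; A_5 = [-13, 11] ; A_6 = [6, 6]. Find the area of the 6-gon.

333

Σ = (-64) + (-173) + (-21) + (-168) + (-144) + (-96) = -666
Area = |Σ|/2 = 333.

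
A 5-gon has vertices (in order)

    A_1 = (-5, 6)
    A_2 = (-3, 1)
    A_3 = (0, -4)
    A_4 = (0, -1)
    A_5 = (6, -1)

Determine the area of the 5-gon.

Apply the surveyor's formula: 2A = Σ (x_i·y_{i+1} − x_{i+1}·y_i), indices taken mod 5.
A_1→A_2: (-5)(1) − (-3)(6) = 13
A_2→A_3: (-3)(-4) − (0)(1) = 12
A_3→A_4: (0)(-1) − (0)(-4) = 0
A_4→A_5: (0)(-1) − (6)(-1) = 6
A_5→A_1: (6)(6) − (-5)(-1) = 31
Σ = 62
Area = |Σ|/2 = 31.

31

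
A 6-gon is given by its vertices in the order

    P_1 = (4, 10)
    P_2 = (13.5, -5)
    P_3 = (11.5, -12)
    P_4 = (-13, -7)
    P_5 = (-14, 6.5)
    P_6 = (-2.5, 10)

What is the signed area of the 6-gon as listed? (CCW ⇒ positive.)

Apply the shoelace formula: 2A = Σ (x_i·y_{i+1} − x_{i+1}·y_i), indices taken mod 6.
Σ = (-155) + (-104.5) + (-236.5) + (-182.5) + (-123.75) + (-65) = -867.25
Signed area = Σ/2 = -433.625 (negative ⇒ clockwise traversal).

-433.625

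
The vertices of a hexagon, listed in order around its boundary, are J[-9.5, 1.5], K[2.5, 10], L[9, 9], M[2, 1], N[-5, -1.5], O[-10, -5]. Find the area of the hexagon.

112.875

Apply Gauss's area formula: 2A = Σ (x_i·y_{i+1} − x_{i+1}·y_i), indices taken mod 6.
Σ = (-98.75) + (-67.5) + (-9) + (2) + (10) + (-62.5) = -225.75
Area = |Σ|/2 = 112.875.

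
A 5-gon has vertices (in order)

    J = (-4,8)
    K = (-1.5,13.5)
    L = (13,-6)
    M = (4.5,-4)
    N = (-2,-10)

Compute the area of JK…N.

Apply the shoelace (surveyor's) formula: 2A = Σ (x_i·y_{i+1} − x_{i+1}·y_i), indices taken mod 5.
Σ = (-42) + (-166.5) + (-25) + (-53) + (-56) = -342.5
Area = |Σ|/2 = 171.25.

171.25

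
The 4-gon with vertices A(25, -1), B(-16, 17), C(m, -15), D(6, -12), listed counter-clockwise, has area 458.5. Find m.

4

Write out the shoelace sum; only the two edges meeting at C involve m:
2·Area = [((-16)·(-15) − m·17) + (m·(-12) − 6·(-15))] + 703
       = -29·m + 1033 = 917
⇒ m = 4.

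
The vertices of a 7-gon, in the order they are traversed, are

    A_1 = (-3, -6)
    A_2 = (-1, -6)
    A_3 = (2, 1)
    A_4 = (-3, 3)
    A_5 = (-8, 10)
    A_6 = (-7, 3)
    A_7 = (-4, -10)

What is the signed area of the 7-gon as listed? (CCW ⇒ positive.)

74

Cross-terms: 12, 11, 9, -6, 46, 82, -6  ⇒  Σ = 148
Signed area = Σ/2 = 74 (positive ⇒ counter-clockwise traversal).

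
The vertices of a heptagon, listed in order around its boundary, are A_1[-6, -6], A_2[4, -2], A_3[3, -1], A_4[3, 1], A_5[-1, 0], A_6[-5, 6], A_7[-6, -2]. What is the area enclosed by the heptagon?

54.5

Σ = (36) + (2) + (6) + (1) + (-6) + (46) + (24) = 109
Area = |Σ|/2 = 54.5.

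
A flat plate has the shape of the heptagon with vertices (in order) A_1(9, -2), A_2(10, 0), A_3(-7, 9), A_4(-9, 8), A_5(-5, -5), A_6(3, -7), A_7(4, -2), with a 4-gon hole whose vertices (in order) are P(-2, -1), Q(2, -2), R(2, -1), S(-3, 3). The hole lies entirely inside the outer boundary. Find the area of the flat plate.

Outer boundary:
Cross-terms: 20, 90, 25, 85, 50, 22, 10  ⇒  Σ = 302
Area = |Σ|/2 = 151.
Hole:
P→Q: (-2)(-2) − (2)(-1) = 6
Q→R: (2)(-1) − (2)(-2) = 2
R→S: (2)(3) − (-3)(-1) = 3
S→P: (-3)(-1) − (-2)(3) = 9
Σ = 20
Area = |Σ|/2 = 10.
Net area = 151 − 10 = 141.

141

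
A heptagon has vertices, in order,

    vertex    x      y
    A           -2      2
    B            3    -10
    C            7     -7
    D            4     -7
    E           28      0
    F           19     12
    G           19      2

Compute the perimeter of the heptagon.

92

|AB| = √((5)² + (-12)²) = √169 = 13
|BC| = √((4)² + (3)²) = √25 = 5
|CD| = √((-3)² + (0)²) = √9 = 3
|DE| = √((24)² + (7)²) = √625 = 25
|EF| = √((-9)² + (12)²) = √225 = 15
|FG| = √((0)² + (-10)²) = √100 = 10
|GA| = √((-21)² + (0)²) = √441 = 21
Perimeter = 13 + 5 + 3 + 25 + 15 + 10 + 21 = 92.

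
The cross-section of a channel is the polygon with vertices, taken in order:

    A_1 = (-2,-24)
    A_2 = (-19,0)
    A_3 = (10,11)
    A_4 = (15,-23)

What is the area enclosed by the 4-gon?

733

Apply the surveyor's formula: 2A = Σ (x_i·y_{i+1} − x_{i+1}·y_i), indices taken mod 4.
Cross-terms: -456, -209, -395, -406  ⇒  Σ = -1466
Area = |Σ|/2 = 733.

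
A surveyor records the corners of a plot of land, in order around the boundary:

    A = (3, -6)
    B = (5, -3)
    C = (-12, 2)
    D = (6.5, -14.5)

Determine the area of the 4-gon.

80.25

Σ = (21) + (-26) + (161) + (4.5) = 160.5
Area = |Σ|/2 = 80.25.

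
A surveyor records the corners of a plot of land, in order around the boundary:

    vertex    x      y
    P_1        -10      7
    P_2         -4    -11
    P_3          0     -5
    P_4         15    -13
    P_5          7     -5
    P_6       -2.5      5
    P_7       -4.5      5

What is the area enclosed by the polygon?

150

Apply Gauss's area formula: 2A = Σ (x_i·y_{i+1} − x_{i+1}·y_i), indices taken mod 7.
P_1→P_2: (-10)(-11) − (-4)(7) = 138
P_2→P_3: (-4)(-5) − (0)(-11) = 20
P_3→P_4: (0)(-13) − (15)(-5) = 75
P_4→P_5: (15)(-5) − (7)(-13) = 16
P_5→P_6: (7)(5) − (-2.5)(-5) = 22.5
P_6→P_7: (-2.5)(5) − (-4.5)(5) = 10
P_7→P_1: (-4.5)(7) − (-10)(5) = 18.5
Σ = 300
Area = |Σ|/2 = 150.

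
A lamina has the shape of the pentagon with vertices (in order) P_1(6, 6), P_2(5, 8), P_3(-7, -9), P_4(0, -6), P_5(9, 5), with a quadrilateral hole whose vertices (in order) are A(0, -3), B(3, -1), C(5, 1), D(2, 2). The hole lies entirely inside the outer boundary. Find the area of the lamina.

65

Outer boundary:
Σ = (18) + (11) + (42) + (54) + (24) = 149
Area = |Σ|/2 = 74.5.
Hole:
Σ = (9) + (8) + (8) + (-6) = 19
Area = |Σ|/2 = 9.5.
Net area = 74.5 − 9.5 = 65.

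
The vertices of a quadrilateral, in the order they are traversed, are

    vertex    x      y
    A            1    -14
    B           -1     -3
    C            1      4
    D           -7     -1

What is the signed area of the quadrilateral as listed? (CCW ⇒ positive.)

54

Apply the shoelace formula: 2A = Σ (x_i·y_{i+1} − x_{i+1}·y_i), indices taken mod 4.
A→B: (1)(-3) − (-1)(-14) = -17
B→C: (-1)(4) − (1)(-3) = -1
C→D: (1)(-1) − (-7)(4) = 27
D→A: (-7)(-14) − (1)(-1) = 99
Σ = 108
Signed area = Σ/2 = 54 (positive ⇒ counter-clockwise traversal).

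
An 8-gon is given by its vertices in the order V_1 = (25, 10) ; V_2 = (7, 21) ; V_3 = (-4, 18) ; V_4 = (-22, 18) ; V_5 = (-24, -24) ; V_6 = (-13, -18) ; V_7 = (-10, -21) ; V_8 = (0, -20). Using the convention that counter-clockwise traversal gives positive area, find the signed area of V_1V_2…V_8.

1431

Apply the shoelace (surveyor's) formula: 2A = Σ (x_i·y_{i+1} − x_{i+1}·y_i), indices taken mod 8.
Σ = (455) + (210) + (324) + (960) + (120) + (93) + (200) + (500) = 2862
Signed area = Σ/2 = 1431 (positive ⇒ counter-clockwise traversal).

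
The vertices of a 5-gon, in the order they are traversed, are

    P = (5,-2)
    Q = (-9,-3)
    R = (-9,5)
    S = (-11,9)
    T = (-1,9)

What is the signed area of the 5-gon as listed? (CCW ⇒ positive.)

Apply the surveyor's formula: 2A = Σ (x_i·y_{i+1} − x_{i+1}·y_i), indices taken mod 5.
Cross-terms: -33, -72, -26, -90, -43  ⇒  Σ = -264
Signed area = Σ/2 = -132 (negative ⇒ clockwise traversal).

-132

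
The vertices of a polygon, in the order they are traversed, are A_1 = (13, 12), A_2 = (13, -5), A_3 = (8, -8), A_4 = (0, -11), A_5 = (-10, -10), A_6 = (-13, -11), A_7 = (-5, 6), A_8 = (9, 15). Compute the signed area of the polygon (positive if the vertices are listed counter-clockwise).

-426

Apply the surveyor's formula: 2A = Σ (x_i·y_{i+1} − x_{i+1}·y_i), indices taken mod 8.
Cross-terms: -221, -64, -88, -110, -20, -133, -129, -87  ⇒  Σ = -852
Signed area = Σ/2 = -426 (negative ⇒ clockwise traversal).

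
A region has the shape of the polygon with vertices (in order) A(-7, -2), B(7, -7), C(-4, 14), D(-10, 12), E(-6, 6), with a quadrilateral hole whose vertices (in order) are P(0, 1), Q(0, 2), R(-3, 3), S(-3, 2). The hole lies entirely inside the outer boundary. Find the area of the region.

Outer boundary:
Apply Gauss's area formula: 2A = Σ (x_i·y_{i+1} − x_{i+1}·y_i), indices taken mod 5.
Cross-terms: 63, 70, 92, 12, 54  ⇒  Σ = 291
Area = |Σ|/2 = 145.5.
Hole:
Cross-terms: 0, 6, 3, -3  ⇒  Σ = 6
Area = |Σ|/2 = 3.
Net area = 145.5 − 3 = 142.5.

142.5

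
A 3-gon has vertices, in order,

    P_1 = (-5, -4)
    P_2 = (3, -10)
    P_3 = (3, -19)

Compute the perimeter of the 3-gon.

|P_1P_2| = √((8)² + (-6)²) = √100 = 10
|P_2P_3| = √((0)² + (-9)²) = √81 = 9
|P_3P_1| = √((-8)² + (15)²) = √289 = 17
Perimeter = 10 + 9 + 17 = 36.

36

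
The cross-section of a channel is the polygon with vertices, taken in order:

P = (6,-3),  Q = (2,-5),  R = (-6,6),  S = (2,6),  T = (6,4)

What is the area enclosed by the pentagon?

80

P→Q: (6)(-5) − (2)(-3) = -24
Q→R: (2)(6) − (-6)(-5) = -18
R→S: (-6)(6) − (2)(6) = -48
S→T: (2)(4) − (6)(6) = -28
T→P: (6)(-3) − (6)(4) = -42
Σ = -160
Area = |Σ|/2 = 80.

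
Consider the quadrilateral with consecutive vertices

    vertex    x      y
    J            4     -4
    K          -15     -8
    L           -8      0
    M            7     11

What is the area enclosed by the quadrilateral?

158

Apply the shoelace (surveyor's) formula: 2A = Σ (x_i·y_{i+1} − x_{i+1}·y_i), indices taken mod 4.
J→K: (4)(-8) − (-15)(-4) = -92
K→L: (-15)(0) − (-8)(-8) = -64
L→M: (-8)(11) − (7)(0) = -88
M→J: (7)(-4) − (4)(11) = -72
Σ = -316
Area = |Σ|/2 = 158.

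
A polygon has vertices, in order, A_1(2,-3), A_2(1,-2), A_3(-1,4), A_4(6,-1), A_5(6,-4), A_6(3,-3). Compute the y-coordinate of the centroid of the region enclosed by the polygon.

-30/49

Apply the surveyor's formula. First the cross-terms c_i = x_i·y_{i+1} − x_{i+1}·y_i:
  -1, 2, -23, -18, -6, -3  ⇒  2A = -49, A = -24.5.
Then Σ (y_i + y_{i+1})·c_i = 90, so ȳ = 90 / (6·(-24.5)) = -30/49.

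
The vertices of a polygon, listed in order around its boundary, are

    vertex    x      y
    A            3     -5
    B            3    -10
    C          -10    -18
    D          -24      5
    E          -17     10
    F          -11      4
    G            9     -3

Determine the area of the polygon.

Cross-terms: -15, -154, -482, -155, 42, -3, -36  ⇒  Σ = -803
Area = |Σ|/2 = 401.5.

401.5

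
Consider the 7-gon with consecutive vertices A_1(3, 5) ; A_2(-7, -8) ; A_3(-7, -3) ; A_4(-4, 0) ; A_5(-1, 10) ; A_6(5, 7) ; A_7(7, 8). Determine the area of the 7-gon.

65.5

Apply Gauss's area formula: 2A = Σ (x_i·y_{i+1} − x_{i+1}·y_i), indices taken mod 7.
Σ = (11) + (-35) + (-12) + (-40) + (-57) + (-9) + (11) = -131
Area = |Σ|/2 = 65.5.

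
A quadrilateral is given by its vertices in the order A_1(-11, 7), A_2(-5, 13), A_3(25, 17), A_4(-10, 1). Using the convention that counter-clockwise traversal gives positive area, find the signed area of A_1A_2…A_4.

-191

Apply the shoelace formula: 2A = Σ (x_i·y_{i+1} − x_{i+1}·y_i), indices taken mod 4.
Σ = (-108) + (-410) + (195) + (-59) = -382
Signed area = Σ/2 = -191 (negative ⇒ clockwise traversal).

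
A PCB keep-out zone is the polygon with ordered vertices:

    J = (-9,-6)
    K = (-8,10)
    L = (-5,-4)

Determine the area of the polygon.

Cross-terms: -138, 82, -6  ⇒  Σ = -62
Area = |Σ|/2 = 31.

31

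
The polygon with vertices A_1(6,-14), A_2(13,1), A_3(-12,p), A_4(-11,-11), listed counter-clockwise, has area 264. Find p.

-1

The doubled signed area Σ (x_i y_{i+1} − x_{i+1} y_i) is linear in p.
With p=0 it equals 552; the coefficient of p is 24 (from the two edges through A_3).
So 24·p + 552 = 2·264 = 528 ⇒ p = -1.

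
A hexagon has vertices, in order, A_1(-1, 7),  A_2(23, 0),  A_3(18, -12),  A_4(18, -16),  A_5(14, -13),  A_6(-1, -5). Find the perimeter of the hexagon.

|A_1A_2| = √((24)² + (-7)²) = √625 = 25
|A_2A_3| = √((-5)² + (-12)²) = √169 = 13
|A_3A_4| = √((0)² + (-4)²) = √16 = 4
|A_4A_5| = √((-4)² + (3)²) = √25 = 5
|A_5A_6| = √((-15)² + (8)²) = √289 = 17
|A_6A_1| = √((0)² + (12)²) = √144 = 12
Perimeter = 25 + 13 + 4 + 5 + 17 + 12 = 76.

76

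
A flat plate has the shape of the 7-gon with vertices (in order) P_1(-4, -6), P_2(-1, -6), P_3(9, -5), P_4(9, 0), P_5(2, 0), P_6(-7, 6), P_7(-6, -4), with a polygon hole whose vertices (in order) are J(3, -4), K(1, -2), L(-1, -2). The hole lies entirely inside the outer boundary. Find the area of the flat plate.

Outer boundary:
Apply the shoelace (surveyor's) formula: 2A = Σ (x_i·y_{i+1} − x_{i+1}·y_i), indices taken mod 7.
Σ = (18) + (59) + (45) + (0) + (12) + (64) + (20) = 218
Area = |Σ|/2 = 109.
Hole:
Σ = (-2) + (-4) + (10) = 4
Area = |Σ|/2 = 2.
Net area = 109 − 2 = 107.

107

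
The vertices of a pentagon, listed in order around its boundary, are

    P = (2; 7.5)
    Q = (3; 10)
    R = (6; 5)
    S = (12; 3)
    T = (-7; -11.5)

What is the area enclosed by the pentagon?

Apply the surveyor's formula: 2A = Σ (x_i·y_{i+1} − x_{i+1}·y_i), indices taken mod 5.
Σ = (-2.5) + (-45) + (-42) + (-117) + (-29.5) = -236
Area = |Σ|/2 = 118.

118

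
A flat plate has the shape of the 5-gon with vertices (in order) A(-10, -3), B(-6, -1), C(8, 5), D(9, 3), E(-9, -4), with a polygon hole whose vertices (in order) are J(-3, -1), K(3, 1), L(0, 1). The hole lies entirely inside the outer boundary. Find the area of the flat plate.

33.5

Outer boundary:
Σ = (-8) + (-22) + (-21) + (-9) + (-13) = -73
Area = |Σ|/2 = 36.5.
Hole:
Σ = (0) + (3) + (3) = 6
Area = |Σ|/2 = 3.
Net area = 36.5 − 3 = 33.5.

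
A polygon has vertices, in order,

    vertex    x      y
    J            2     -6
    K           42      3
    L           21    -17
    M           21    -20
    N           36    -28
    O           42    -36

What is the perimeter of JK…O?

150

|JK| = √((40)² + (9)²) = √1681 = 41
|KL| = √((-21)² + (-20)²) = √841 = 29
|LM| = √((0)² + (-3)²) = √9 = 3
|MN| = √((15)² + (-8)²) = √289 = 17
|NO| = √((6)² + (-8)²) = √100 = 10
|OJ| = √((-40)² + (30)²) = √2500 = 50
Perimeter = 41 + 29 + 3 + 17 + 10 + 50 = 150.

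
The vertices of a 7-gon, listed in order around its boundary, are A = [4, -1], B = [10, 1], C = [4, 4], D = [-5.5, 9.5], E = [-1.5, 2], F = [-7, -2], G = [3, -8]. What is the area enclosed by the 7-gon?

Σ = (14) + (36) + (60) + (3.25) + (17) + (62) + (29) = 221.25
Area = |Σ|/2 = 110.625.

110.625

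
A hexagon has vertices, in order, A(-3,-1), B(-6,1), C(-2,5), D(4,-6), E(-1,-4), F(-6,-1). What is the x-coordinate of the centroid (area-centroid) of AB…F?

Apply the surveyor's formula. First the cross-terms c_i = x_i·y_{i+1} − x_{i+1}·y_i:
  -9, -28, -8, -22, -23, 3  ⇒  2A = -87, A = -43.5.
Then Σ (x_i + x_{i+1})·c_i = 357, so x̄ = 357 / (6·(-43.5)) = -119/87.

-119/87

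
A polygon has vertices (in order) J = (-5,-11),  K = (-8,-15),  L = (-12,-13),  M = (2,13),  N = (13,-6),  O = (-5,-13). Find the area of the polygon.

304.5

Apply the surveyor's formula: 2A = Σ (x_i·y_{i+1} − x_{i+1}·y_i), indices taken mod 6.
Σ = (-13) + (-76) + (-130) + (-181) + (-199) + (-10) = -609
Area = |Σ|/2 = 304.5.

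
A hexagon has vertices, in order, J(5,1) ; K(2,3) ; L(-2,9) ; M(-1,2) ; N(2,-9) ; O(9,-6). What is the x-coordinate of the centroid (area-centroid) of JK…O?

462/155

Apply the surveyor's formula. First the cross-terms c_i = x_i·y_{i+1} − x_{i+1}·y_i:
  13, 24, 5, 5, 69, 39  ⇒  2A = 155, A = 77.5.
Then Σ (x_i + x_{i+1})·c_i = 1386, so x̄ = 1386 / (6·77.5) = 462/155.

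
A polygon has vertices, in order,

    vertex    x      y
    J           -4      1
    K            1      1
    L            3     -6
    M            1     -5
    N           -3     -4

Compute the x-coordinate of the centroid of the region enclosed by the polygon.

Apply the shoelace formula. First the cross-terms c_i = x_i·y_{i+1} − x_{i+1}·y_i:
  -5, -9, -9, -19, -19  ⇒  2A = -61, A = -30.5.
Then Σ (x_i + x_{i+1})·c_i = 114, so x̄ = 114 / (6·(-30.5)) = -38/61.

-38/61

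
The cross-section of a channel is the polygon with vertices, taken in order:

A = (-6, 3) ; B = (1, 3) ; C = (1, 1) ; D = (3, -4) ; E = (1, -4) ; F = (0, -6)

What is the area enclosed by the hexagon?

40

Apply the shoelace formula: 2A = Σ (x_i·y_{i+1} − x_{i+1}·y_i), indices taken mod 6.
Σ = (-21) + (-2) + (-7) + (-8) + (-6) + (-36) = -80
Area = |Σ|/2 = 40.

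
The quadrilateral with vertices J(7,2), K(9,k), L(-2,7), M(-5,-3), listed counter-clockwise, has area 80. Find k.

7

The doubled signed area Σ (x_i y_{i+1} − x_{i+1} y_i) is linear in k.
With k=0 it equals 97; the coefficient of k is 9 (from the two edges through K).
So 9·k + 97 = 2·80 = 160 ⇒ k = 7.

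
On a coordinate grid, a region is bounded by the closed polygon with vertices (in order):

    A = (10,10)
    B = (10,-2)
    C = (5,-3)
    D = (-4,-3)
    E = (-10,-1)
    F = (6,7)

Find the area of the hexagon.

Σ = (-120) + (-20) + (-27) + (-26) + (-64) + (-10) = -267
Area = |Σ|/2 = 133.5.

133.5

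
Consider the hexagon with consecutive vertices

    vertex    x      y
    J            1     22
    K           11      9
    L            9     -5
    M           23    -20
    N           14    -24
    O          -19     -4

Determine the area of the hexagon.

Apply the surveyor's formula: 2A = Σ (x_i·y_{i+1} − x_{i+1}·y_i), indices taken mod 6.
Cross-terms: -233, -136, -65, -272, -512, -414  ⇒  Σ = -1632
Area = |Σ|/2 = 816.

816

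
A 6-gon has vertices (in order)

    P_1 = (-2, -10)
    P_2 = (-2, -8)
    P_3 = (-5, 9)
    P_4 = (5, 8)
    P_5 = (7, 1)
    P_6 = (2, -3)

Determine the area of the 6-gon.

Cross-terms: -4, -58, -85, -51, -23, -26  ⇒  Σ = -247
Area = |Σ|/2 = 123.5.

123.5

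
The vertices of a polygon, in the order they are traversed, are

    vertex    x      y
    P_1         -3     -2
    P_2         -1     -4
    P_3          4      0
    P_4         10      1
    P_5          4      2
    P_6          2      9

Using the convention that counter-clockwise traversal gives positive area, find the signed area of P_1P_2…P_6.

Cross-terms: 10, 16, 4, 16, 32, 23  ⇒  Σ = 101
Signed area = Σ/2 = 50.5 (positive ⇒ counter-clockwise traversal).

50.5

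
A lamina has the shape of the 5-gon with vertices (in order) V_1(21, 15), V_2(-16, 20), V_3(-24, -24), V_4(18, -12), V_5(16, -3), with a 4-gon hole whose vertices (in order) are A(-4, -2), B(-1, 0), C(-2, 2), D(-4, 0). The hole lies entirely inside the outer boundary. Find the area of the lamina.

1336.5

Outer boundary:
Σ = (660) + (864) + (720) + (138) + (303) = 2685
Area = |Σ|/2 = 1342.5.
Hole:
Σ = (-2) + (-2) + (8) + (8) = 12
Area = |Σ|/2 = 6.
Net area = 1342.5 − 6 = 1336.5.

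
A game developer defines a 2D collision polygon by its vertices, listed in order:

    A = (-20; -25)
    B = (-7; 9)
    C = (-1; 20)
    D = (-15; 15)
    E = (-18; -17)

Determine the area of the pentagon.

Apply the shoelace formula: 2A = Σ (x_i·y_{i+1} − x_{i+1}·y_i), indices taken mod 5.
Σ = (-355) + (-131) + (285) + (525) + (110) = 434
Area = |Σ|/2 = 217.

217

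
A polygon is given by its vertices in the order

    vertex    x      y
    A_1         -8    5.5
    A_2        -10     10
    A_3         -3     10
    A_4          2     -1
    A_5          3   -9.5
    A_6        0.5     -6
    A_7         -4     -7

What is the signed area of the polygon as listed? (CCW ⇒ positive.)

-123.375

Apply Gauss's area formula: 2A = Σ (x_i·y_{i+1} − x_{i+1}·y_i), indices taken mod 7.
Σ = (-25) + (-70) + (-17) + (-16) + (-13.25) + (-27.5) + (-78) = -246.75
Signed area = Σ/2 = -123.375 (negative ⇒ clockwise traversal).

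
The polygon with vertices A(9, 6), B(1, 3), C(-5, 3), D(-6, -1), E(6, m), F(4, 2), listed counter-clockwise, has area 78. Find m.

-7

The doubled signed area Σ (x_i y_{i+1} − x_{i+1} y_i) is linear in m.
With m=0 it equals 86; the coefficient of m is -10 (from the two edges through E).
So -10·m + 86 = 2·78 = 156 ⇒ m = -7.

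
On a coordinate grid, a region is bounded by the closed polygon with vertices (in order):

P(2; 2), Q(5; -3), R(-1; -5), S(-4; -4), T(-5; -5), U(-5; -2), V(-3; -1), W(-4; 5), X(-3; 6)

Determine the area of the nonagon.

Apply the surveyor's formula: 2A = Σ (x_i·y_{i+1} − x_{i+1}·y_i), indices taken mod 9.
Σ = (-16) + (-28) + (-16) + (0) + (-15) + (-1) + (-19) + (-9) + (-18) = -122
Area = |Σ|/2 = 61.

61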